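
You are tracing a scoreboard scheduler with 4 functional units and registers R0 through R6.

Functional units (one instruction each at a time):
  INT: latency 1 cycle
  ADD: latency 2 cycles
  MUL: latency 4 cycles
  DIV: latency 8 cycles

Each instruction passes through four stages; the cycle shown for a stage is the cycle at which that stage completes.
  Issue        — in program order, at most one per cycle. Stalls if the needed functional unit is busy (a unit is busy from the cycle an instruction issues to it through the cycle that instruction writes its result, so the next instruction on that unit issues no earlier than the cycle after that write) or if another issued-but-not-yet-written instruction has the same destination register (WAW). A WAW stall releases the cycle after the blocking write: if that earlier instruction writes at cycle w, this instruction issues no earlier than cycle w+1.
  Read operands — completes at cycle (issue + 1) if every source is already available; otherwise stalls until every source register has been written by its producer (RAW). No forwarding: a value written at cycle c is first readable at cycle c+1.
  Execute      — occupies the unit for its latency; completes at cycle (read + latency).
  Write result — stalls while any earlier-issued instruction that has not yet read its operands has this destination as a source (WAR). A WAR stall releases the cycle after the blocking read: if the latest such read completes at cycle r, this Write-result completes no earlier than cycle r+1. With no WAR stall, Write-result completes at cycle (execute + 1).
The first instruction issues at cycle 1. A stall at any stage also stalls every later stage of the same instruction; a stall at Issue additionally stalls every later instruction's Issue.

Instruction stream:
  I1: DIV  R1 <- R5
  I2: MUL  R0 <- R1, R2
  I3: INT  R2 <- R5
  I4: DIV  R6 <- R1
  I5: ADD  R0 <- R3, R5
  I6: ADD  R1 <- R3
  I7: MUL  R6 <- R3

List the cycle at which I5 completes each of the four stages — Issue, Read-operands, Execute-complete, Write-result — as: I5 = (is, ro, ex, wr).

I5 = (18, 19, 21, 22)

c1: I1 dispatched to DIV
c2: I1 operands ready, I2 dispatched to MUL
c3: I3 dispatched to INT
c4: I3 operands ready
c5: I3 complete
c10: I1 complete
c11: R1←I1
c12: I2 operands ready, I4 dispatched to DIV
c13: R2←I3, I4 operands ready
c16: I2 complete
c17: R0←I2
c18: I5 dispatched to ADD
c19: I5 operands ready
c21: I4 complete, I5 complete
c22: R6←I4, R0←I5
c23: I6 dispatched to ADD
c24: I6 operands ready, I7 dispatched to MUL
c25: I7 operands ready
c26: I6 complete
c27: R1←I6
c29: I7 complete
c30: R6←I7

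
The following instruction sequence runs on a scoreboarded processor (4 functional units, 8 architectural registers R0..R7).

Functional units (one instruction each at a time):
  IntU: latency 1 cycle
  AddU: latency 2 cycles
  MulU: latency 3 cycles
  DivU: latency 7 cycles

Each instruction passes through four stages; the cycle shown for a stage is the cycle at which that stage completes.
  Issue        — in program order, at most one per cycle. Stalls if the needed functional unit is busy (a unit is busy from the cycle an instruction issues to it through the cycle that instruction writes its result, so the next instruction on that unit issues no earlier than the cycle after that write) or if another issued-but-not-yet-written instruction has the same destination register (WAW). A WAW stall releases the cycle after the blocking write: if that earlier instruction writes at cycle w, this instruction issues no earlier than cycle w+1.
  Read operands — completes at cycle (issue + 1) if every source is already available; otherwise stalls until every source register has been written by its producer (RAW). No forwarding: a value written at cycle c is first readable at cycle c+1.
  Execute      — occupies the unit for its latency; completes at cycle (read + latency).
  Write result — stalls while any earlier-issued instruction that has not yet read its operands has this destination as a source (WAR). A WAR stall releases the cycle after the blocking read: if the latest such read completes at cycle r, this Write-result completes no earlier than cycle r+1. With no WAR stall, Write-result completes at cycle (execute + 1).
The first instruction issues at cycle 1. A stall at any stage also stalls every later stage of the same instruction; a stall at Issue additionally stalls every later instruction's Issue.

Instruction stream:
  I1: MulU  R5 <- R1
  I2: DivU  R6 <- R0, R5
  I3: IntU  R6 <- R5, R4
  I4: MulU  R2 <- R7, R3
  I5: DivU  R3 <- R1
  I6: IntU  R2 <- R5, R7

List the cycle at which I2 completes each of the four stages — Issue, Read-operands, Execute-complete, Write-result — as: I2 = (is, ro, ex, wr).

I2 = (2, 7, 14, 15)

t=1  issue I1 (MulU)
t=2  I1 read-ops, issue I2 (DivU)
t=5  I1 finished on MulU
t=6  I1→R5
t=7  I2 read-ops
t=14  I2 finished on DivU
t=15  I2→R6
t=16  issue I3 (IntU)
t=17  I3 read-ops, issue I4 (MulU)
t=18  I3 finished on IntU, I4 read-ops, issue I5 (DivU)
t=19  I3→R6, I5 read-ops
t=21  I4 finished on MulU
t=22  I4→R2
t=23  issue I6 (IntU)
t=24  I6 read-ops
t=25  I6 finished on IntU
t=26  I5 finished on DivU, I6→R2
t=27  I5→R3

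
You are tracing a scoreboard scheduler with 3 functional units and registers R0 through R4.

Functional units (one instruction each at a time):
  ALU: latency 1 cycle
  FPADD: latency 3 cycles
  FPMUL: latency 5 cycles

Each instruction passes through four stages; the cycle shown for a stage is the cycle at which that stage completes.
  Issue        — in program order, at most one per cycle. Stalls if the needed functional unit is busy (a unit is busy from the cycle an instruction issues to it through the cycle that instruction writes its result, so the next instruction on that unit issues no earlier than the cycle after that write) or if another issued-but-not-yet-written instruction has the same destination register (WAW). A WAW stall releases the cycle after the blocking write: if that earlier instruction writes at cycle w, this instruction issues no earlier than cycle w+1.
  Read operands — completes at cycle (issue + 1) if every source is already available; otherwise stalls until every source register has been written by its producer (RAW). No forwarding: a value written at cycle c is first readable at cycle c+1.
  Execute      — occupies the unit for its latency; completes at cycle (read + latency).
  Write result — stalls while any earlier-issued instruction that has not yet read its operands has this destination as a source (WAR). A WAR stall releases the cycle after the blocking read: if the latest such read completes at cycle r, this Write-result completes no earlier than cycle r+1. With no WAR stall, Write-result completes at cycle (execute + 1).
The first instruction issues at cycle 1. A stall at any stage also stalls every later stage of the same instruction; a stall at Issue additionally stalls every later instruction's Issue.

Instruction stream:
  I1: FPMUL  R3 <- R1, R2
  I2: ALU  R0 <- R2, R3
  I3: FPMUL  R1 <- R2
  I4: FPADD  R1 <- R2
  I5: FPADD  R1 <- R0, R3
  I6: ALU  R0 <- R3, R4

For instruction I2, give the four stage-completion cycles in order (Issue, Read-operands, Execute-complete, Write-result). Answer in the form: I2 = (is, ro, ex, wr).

I1: IS=1 RO=2 EX=7 WR=8
I2: IS=2 RO=9 EX=10 WR=11  [RAW R3: wait I1 write@8]
I3: IS=9 RO=10 EX=15 WR=16  [struct: FPMUL busy until I1 writes@8]
I4: IS=17 RO=18 EX=21 WR=22  [WAW R1: wait I3 write@16]
I5: IS=23 RO=24 EX=27 WR=28  [struct: FPADD busy until I4 writes@22]
I6: IS=24 RO=25 EX=26 WR=27

I2 = (2, 9, 10, 11)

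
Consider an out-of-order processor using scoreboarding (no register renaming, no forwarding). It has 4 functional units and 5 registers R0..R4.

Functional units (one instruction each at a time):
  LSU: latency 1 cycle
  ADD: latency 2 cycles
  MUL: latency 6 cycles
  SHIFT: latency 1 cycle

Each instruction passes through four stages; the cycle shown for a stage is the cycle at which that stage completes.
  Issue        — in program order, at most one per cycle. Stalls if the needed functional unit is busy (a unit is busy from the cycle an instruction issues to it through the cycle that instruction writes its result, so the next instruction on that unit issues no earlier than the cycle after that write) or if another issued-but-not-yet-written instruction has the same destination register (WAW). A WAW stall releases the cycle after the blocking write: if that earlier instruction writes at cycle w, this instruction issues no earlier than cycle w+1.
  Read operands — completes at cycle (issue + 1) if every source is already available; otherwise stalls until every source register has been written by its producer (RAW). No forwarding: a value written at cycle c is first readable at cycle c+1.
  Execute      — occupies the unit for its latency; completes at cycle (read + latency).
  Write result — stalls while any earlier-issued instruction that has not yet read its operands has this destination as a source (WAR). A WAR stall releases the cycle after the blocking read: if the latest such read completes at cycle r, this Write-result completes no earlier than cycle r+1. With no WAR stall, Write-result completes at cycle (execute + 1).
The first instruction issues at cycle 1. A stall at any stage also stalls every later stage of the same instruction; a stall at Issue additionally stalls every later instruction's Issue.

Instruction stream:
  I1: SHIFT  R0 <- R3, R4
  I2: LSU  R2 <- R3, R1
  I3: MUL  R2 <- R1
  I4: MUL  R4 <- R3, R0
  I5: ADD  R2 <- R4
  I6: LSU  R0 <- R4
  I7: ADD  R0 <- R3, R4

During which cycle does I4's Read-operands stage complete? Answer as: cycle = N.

c1: I1 issues→SHIFT
c2: I1 reads; I2 issues→LSU
c3: I1 exec-done; I2 reads
c4: I1 writes R0; I2 exec-done
c5: I2 writes R2
c6: I3 issues→MUL
c7: I3 reads
c13: I3 exec-done
c14: I3 writes R2
c15: I4 issues→MUL
c16: I4 reads; I5 issues→ADD
c17: I6 issues→LSU
c22: I4 exec-done
c23: I4 writes R4
c24: I5 reads; I6 reads
c25: I6 exec-done
c26: I5 exec-done; I6 writes R0
c27: I5 writes R2
c28: I7 issues→ADD
c29: I7 reads
c31: I7 exec-done
c32: I7 writes R0

cycle = 16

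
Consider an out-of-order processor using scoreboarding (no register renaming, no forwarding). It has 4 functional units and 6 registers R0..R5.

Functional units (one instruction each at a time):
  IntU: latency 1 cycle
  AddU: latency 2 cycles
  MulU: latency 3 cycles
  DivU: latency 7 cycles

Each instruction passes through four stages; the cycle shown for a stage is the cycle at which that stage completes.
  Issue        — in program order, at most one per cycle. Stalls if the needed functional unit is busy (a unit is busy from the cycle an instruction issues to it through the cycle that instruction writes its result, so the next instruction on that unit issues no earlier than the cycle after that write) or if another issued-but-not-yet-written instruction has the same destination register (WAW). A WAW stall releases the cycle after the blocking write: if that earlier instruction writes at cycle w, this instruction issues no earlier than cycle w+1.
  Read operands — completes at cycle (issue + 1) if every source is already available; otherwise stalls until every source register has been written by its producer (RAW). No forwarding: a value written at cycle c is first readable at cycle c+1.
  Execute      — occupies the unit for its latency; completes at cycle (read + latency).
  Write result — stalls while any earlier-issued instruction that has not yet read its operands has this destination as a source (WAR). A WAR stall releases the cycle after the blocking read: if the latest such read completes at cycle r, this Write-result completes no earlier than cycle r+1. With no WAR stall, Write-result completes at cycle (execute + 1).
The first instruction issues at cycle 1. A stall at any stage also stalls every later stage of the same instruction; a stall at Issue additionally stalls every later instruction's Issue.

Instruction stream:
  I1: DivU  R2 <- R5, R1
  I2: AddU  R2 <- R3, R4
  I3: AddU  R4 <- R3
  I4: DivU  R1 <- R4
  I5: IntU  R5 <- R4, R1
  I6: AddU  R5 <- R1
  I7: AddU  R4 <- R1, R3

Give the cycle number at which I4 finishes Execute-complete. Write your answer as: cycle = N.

cycle = 28

cycle 1: I1 dispatched to DivU
cycle 2: I1 operands ready
cycle 9: I1 complete
cycle 10: R2←I1
cycle 11: I2 dispatched to AddU
cycle 12: I2 operands ready
cycle 14: I2 complete
cycle 15: R2←I2
cycle 16: I3 dispatched to AddU
cycle 17: I3 operands ready | I4 dispatched to DivU
cycle 18: I5 dispatched to IntU
cycle 19: I3 complete
cycle 20: R4←I3
cycle 21: I4 operands ready
cycle 28: I4 complete
cycle 29: R1←I4
cycle 30: I5 operands ready
cycle 31: I5 complete
cycle 32: R5←I5
cycle 33: I6 dispatched to AddU
cycle 34: I6 operands ready
cycle 36: I6 complete
cycle 37: R5←I6
cycle 38: I7 dispatched to AddU
cycle 39: I7 operands ready
cycle 41: I7 complete
cycle 42: R4←I7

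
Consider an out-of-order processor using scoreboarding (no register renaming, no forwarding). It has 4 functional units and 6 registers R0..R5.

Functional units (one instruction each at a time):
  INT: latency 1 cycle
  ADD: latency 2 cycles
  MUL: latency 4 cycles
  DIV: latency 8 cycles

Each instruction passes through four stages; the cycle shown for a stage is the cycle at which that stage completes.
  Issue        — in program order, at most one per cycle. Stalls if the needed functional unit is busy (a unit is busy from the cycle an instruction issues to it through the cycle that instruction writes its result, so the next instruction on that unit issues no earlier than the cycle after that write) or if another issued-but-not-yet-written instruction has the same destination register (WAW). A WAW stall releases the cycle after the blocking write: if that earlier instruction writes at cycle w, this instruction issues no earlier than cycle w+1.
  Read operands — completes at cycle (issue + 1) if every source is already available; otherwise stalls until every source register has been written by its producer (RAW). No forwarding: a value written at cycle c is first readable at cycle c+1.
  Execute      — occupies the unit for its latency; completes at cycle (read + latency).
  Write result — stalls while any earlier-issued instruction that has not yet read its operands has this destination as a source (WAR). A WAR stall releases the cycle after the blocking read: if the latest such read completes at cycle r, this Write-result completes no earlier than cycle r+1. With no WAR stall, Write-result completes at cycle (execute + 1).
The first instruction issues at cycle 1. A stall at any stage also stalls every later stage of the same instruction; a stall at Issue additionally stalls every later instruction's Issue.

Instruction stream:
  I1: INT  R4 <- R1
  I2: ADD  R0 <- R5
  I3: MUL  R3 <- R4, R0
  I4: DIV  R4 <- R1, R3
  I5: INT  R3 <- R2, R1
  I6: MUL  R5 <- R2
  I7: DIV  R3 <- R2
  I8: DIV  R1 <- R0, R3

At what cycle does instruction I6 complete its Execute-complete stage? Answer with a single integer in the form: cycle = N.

[I1] 1/2/3/4
[I2] 2/3/5/6
[I3] 3/7/11/12  (RAW R0: wait I2 write@6)
[I4] 5/13/21/22  (WAW R4: wait I1 write@4; RAW R3: wait I3 write@12)
[I5] 13/14/15/16  (WAW R3: wait I3 write@12)
[I6] 14/15/19/20
[I7] 23/24/32/33  (struct: DIV busy until I4 writes@22)
[I8] 34/35/43/44  (struct: DIV busy until I7 writes@33)

cycle = 19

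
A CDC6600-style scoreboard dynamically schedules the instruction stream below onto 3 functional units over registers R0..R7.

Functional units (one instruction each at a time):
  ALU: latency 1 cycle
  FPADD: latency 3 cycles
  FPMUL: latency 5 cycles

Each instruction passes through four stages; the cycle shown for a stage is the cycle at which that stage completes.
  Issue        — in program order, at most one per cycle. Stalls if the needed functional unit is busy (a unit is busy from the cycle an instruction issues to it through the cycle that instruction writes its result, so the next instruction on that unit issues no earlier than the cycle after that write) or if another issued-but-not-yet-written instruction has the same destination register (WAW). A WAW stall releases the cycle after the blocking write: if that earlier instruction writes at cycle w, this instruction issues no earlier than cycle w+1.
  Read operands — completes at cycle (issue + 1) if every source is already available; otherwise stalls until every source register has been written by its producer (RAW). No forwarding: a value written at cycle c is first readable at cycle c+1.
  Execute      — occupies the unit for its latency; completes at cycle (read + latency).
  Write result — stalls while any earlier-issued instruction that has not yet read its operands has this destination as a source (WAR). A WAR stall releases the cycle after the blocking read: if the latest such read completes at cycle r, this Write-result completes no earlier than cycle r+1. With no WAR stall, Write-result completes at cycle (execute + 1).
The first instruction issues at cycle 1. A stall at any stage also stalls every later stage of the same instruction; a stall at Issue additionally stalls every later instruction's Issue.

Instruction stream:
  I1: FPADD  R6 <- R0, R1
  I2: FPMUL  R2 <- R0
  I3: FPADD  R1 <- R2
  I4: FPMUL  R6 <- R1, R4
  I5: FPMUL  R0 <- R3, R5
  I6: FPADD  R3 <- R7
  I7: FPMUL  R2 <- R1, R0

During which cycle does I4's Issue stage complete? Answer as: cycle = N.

[1] I1 dispatched to FPADD
[2] I1 operands ready · I2 dispatched to FPMUL
[3] I2 operands ready
[5] I1 complete
[6] R6←I1
[7] I3 dispatched to FPADD
[8] I2 complete
[9] R2←I2
[10] I3 operands ready · I4 dispatched to FPMUL
[13] I3 complete
[14] R1←I3
[15] I4 operands ready
[20] I4 complete
[21] R6←I4
[22] I5 dispatched to FPMUL
[23] I5 operands ready · I6 dispatched to FPADD
[24] I6 operands ready
[27] I6 complete
[28] I5 complete · R3←I6
[29] R0←I5
[30] I7 dispatched to FPMUL
[31] I7 operands ready
[36] I7 complete
[37] R2←I7

cycle = 10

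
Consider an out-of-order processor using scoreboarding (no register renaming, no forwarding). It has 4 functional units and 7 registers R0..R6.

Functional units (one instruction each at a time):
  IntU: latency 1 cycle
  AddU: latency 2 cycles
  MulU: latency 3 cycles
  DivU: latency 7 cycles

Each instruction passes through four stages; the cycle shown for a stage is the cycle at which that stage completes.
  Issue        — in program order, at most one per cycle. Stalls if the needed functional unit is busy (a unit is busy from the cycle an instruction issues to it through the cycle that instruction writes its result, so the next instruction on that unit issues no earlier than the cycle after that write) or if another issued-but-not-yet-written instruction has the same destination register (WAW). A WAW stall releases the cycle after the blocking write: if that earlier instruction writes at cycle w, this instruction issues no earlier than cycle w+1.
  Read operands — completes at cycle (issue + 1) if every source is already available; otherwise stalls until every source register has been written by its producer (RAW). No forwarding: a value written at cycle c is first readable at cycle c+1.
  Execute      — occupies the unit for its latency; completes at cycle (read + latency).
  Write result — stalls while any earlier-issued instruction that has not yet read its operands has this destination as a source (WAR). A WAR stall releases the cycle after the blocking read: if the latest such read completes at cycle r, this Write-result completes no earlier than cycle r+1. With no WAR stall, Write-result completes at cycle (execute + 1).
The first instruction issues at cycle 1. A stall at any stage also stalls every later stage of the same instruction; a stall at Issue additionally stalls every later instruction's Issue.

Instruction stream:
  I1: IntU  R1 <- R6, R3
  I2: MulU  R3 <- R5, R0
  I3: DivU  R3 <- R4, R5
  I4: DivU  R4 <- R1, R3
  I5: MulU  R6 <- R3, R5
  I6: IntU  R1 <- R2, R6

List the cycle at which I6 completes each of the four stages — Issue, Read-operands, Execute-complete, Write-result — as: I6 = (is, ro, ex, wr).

I1: IS=1 RO=2 EX=3 WR=4
I2: IS=2 RO=3 EX=6 WR=7
I3: IS=8 RO=9 EX=16 WR=17  [WAW R3: wait I2 write@7]
I4: IS=18 RO=19 EX=26 WR=27  [struct: DivU busy until I3 writes@17]
I5: IS=19 RO=20 EX=23 WR=24
I6: IS=20 RO=25 EX=26 WR=27  [RAW R6: wait I5 write@24]

I6 = (20, 25, 26, 27)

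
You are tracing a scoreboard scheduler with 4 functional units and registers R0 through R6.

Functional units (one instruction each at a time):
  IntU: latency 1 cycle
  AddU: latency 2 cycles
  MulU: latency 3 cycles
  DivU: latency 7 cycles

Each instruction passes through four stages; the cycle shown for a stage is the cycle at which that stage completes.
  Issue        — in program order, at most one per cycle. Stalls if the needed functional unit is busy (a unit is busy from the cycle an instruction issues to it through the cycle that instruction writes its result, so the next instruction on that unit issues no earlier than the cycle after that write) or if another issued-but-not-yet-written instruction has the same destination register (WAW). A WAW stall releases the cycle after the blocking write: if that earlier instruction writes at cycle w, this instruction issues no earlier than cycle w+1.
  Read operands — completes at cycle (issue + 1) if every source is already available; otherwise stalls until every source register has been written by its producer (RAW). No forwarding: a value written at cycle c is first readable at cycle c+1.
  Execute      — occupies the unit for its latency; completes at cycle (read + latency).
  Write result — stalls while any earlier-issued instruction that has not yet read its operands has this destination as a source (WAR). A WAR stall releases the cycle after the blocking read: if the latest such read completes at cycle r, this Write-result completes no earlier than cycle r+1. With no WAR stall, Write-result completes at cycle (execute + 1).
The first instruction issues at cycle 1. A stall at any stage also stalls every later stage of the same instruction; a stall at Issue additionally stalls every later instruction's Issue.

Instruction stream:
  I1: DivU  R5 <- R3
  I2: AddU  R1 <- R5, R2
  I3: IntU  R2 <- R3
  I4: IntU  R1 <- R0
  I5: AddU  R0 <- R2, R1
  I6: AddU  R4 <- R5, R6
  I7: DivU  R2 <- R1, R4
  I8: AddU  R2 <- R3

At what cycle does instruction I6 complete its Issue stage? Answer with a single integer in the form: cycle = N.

cycle = 23

I1 -> (1, 2, 9, 10)
I2 -> (2, 11, 13, 14)  // RAW R5: wait I1 write@10
I3 -> (3, 4, 5, 12)  // WAR R2: wait I2 read@11
I4 -> (15, 16, 17, 18)  // WAW R1: wait I2 write@14
I5 -> (16, 19, 21, 22)  // RAW R1: wait I4 write@18
I6 -> (23, 24, 26, 27)  // struct: AddU busy until I5 writes@22
I7 -> (24, 28, 35, 36)  // RAW R4: wait I6 write@27
I8 -> (37, 38, 40, 41)  // WAW R2: wait I7 write@36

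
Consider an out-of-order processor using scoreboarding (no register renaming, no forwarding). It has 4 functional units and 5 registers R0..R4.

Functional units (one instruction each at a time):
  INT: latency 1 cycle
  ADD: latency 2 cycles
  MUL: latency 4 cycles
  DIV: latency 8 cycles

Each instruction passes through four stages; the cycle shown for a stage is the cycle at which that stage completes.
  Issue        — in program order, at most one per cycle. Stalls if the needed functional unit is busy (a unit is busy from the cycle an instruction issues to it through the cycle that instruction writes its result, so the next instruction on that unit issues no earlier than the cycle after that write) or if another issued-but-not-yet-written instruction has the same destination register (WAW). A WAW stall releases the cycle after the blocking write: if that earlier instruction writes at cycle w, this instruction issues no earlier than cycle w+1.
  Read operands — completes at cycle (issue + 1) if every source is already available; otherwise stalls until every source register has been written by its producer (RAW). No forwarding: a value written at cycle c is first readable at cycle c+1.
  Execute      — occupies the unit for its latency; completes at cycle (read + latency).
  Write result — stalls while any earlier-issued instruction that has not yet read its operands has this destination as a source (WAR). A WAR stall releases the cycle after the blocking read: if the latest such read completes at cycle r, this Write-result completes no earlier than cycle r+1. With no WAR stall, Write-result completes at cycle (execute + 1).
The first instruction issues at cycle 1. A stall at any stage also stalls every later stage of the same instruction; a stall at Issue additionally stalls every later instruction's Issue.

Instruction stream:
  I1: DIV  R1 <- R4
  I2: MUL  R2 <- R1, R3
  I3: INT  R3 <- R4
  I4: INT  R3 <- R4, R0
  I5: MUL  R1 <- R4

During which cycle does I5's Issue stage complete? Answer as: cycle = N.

cycle = 18

  I1 | 1 | 2 | 10 | 11
  I2 | 2 | 12 | 16 | 17   RAW R1: wait I1 write@11
  I3 | 3 | 4 | 5 | 13   WAR R3: wait I2 read@12
  I4 | 14 | 15 | 16 | 17   struct: INT busy until I3 writes@13
  I5 | 18 | 19 | 23 | 24   struct: MUL busy until I2 writes@17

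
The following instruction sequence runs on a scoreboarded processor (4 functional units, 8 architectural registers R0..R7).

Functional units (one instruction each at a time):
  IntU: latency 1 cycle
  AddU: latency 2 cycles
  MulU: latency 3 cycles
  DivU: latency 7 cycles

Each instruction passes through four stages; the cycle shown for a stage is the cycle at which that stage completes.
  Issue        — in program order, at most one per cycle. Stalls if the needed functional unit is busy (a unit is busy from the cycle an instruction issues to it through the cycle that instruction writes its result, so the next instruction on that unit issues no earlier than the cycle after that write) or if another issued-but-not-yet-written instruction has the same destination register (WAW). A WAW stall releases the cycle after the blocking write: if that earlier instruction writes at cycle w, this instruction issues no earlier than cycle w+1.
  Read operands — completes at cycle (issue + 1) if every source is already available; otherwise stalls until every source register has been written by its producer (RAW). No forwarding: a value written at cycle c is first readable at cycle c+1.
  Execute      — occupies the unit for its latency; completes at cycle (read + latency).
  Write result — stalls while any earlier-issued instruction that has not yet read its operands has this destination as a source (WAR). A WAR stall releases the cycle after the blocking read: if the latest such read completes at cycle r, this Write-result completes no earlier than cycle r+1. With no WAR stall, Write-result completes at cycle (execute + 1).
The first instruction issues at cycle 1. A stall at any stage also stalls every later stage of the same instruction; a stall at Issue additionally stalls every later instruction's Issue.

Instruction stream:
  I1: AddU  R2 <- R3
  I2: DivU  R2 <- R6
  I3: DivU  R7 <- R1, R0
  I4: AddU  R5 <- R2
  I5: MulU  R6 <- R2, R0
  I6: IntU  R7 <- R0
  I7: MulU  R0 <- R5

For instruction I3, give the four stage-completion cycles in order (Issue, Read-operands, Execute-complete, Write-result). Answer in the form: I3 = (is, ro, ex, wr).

cycle 1: I1 issues→AddU
cycle 2: I1 reads
cycle 4: I1 exec-done
cycle 5: I1 writes R2
cycle 6: I2 issues→DivU
cycle 7: I2 reads
cycle 14: I2 exec-done
cycle 15: I2 writes R2
cycle 16: I3 issues→DivU
cycle 17: I3 reads, I4 issues→AddU
cycle 18: I4 reads, I5 issues→MulU
cycle 19: I5 reads
cycle 20: I4 exec-done
cycle 21: I4 writes R5
cycle 22: I5 exec-done
cycle 23: I5 writes R6
cycle 24: I3 exec-done
cycle 25: I3 writes R7
cycle 26: I6 issues→IntU
cycle 27: I6 reads, I7 issues→MulU
cycle 28: I6 exec-done, I7 reads
cycle 29: I6 writes R7
cycle 31: I7 exec-done
cycle 32: I7 writes R0

I3 = (16, 17, 24, 25)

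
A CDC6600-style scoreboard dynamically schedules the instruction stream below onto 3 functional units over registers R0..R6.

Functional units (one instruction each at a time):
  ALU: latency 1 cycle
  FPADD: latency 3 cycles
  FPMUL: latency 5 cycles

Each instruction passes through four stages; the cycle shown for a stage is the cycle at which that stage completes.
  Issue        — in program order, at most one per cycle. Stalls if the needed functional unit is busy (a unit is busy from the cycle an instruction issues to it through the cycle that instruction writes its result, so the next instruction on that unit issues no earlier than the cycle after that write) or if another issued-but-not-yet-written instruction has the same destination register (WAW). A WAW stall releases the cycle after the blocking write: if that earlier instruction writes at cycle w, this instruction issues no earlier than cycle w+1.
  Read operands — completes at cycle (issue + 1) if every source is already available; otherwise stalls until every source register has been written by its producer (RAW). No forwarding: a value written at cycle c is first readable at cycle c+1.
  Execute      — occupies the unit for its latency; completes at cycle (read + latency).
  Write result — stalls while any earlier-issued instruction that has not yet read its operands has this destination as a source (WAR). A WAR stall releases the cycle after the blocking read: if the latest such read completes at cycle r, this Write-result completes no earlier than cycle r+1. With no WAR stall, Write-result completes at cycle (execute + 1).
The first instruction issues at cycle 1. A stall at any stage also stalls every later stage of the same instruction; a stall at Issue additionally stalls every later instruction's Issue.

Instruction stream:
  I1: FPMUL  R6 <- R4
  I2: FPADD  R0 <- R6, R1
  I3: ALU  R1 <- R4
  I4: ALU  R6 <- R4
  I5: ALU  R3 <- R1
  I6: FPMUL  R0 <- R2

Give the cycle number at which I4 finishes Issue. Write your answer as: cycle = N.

c1: I1 issues→FPMUL
c2: I1 reads · I2 issues→FPADD
c3: I3 issues→ALU
c4: I3 reads
c5: I3 exec-done
c7: I1 exec-done
c8: I1 writes R6
c9: I2 reads
c10: I3 writes R1
c11: I4 issues→ALU
c12: I2 exec-done · I4 reads
c13: I2 writes R0 · I4 exec-done
c14: I4 writes R6
c15: I5 issues→ALU
c16: I5 reads · I6 issues→FPMUL
c17: I5 exec-done · I6 reads
c18: I5 writes R3
c22: I6 exec-done
c23: I6 writes R0

cycle = 11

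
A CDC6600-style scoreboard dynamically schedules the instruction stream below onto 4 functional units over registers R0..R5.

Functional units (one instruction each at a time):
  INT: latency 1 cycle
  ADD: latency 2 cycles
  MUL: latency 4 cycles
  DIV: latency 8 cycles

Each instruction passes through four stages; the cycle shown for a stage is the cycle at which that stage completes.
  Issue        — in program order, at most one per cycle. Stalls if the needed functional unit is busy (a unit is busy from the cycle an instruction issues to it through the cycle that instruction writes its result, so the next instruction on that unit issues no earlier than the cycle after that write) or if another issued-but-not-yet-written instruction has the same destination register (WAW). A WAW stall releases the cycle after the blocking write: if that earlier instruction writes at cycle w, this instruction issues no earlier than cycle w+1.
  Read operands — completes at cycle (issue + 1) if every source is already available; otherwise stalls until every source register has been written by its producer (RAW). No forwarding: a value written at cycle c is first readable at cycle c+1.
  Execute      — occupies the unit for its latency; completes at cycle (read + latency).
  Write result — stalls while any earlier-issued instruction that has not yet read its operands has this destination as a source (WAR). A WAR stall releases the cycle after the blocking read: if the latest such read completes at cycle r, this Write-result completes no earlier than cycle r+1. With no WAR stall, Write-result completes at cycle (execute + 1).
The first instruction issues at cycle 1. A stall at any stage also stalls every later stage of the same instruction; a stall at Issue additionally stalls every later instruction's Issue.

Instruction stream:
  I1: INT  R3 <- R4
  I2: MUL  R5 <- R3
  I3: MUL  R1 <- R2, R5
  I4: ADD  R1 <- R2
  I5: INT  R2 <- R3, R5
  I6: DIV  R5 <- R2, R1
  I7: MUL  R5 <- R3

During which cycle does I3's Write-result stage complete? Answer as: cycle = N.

cycle = 17

t=1  I1→INT
t=2  I1 RO · I2→MUL
t=3  I1 EX
t=4  I1 WR R3
t=5  I2 RO
t=9  I2 EX
t=10  I2 WR R5
t=11  I3→MUL
t=12  I3 RO
t=16  I3 EX
t=17  I3 WR R1
t=18  I4→ADD
t=19  I4 RO · I5→INT
t=20  I5 RO · I6→DIV
t=21  I4 EX · I5 EX
t=22  I4 WR R1 · I5 WR R2
t=23  I6 RO
t=31  I6 EX
t=32  I6 WR R5
t=33  I7→MUL
t=34  I7 RO
t=38  I7 EX
t=39  I7 WR R5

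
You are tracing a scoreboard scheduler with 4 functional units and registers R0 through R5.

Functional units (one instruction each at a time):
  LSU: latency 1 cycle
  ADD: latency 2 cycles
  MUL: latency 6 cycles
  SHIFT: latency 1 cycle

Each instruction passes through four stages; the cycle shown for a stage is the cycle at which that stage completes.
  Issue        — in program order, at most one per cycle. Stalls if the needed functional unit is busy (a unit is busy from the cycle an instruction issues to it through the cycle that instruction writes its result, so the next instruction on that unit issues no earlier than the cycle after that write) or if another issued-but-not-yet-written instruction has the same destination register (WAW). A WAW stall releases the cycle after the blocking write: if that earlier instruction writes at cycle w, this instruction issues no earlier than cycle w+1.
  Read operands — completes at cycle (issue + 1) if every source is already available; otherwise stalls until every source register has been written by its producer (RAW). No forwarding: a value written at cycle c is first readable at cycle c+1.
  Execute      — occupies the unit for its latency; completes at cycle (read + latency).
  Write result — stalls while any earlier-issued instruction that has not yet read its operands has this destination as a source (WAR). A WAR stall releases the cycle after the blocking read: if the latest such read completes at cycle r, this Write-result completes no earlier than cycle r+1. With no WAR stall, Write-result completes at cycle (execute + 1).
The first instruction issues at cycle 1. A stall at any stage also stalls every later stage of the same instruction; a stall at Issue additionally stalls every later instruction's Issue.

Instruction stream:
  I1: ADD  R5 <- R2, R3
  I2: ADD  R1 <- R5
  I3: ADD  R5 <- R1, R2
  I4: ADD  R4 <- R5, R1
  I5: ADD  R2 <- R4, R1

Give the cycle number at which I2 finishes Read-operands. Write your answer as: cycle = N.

cycle = 7

[I1] 1/2/4/5
[I2] 6/7/9/10  (struct: ADD busy until I1 writes@5)
[I3] 11/12/14/15  (struct: ADD busy until I2 writes@10)
[I4] 16/17/19/20  (struct: ADD busy until I3 writes@15)
[I5] 21/22/24/25  (struct: ADD busy until I4 writes@20)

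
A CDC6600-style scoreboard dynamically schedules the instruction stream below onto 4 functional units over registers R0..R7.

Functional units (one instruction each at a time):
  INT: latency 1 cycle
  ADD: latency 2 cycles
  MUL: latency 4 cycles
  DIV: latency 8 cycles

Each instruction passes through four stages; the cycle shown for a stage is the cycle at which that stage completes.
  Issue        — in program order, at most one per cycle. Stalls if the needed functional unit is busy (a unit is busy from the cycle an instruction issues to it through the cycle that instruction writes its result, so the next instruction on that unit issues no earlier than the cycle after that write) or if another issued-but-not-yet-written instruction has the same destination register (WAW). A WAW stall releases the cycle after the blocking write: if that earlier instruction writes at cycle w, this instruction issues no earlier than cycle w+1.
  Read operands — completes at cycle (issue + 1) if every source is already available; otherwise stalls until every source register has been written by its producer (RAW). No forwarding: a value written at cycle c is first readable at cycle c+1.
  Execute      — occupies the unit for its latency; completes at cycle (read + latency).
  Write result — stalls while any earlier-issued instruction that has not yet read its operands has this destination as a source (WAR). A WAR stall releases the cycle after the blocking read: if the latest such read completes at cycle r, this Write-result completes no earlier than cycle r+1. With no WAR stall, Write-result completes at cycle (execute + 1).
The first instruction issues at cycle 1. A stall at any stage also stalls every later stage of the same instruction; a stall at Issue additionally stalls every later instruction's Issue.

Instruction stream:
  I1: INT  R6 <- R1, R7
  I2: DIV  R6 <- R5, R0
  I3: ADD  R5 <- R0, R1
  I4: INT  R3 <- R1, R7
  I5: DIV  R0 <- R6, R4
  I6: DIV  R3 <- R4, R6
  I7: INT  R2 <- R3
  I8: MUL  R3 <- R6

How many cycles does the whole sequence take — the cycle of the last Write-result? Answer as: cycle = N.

I1  is:1  ro:2  ex:3  wr:4
I2  is:5  ro:6  ex:14  wr:15  — WAW R6: wait I1 write@4
I3  is:6  ro:7  ex:9  wr:10
I4  is:7  ro:8  ex:9  wr:10
I5  is:16  ro:17  ex:25  wr:26  — struct: DIV busy until I2 writes@15
I6  is:27  ro:28  ex:36  wr:37  — struct: DIV busy until I5 writes@26
I7  is:28  ro:38  ex:39  wr:40  — RAW R3: wait I6 write@37
I8  is:38  ro:39  ex:43  wr:44  — WAW R3: wait I6 write@37

cycle = 44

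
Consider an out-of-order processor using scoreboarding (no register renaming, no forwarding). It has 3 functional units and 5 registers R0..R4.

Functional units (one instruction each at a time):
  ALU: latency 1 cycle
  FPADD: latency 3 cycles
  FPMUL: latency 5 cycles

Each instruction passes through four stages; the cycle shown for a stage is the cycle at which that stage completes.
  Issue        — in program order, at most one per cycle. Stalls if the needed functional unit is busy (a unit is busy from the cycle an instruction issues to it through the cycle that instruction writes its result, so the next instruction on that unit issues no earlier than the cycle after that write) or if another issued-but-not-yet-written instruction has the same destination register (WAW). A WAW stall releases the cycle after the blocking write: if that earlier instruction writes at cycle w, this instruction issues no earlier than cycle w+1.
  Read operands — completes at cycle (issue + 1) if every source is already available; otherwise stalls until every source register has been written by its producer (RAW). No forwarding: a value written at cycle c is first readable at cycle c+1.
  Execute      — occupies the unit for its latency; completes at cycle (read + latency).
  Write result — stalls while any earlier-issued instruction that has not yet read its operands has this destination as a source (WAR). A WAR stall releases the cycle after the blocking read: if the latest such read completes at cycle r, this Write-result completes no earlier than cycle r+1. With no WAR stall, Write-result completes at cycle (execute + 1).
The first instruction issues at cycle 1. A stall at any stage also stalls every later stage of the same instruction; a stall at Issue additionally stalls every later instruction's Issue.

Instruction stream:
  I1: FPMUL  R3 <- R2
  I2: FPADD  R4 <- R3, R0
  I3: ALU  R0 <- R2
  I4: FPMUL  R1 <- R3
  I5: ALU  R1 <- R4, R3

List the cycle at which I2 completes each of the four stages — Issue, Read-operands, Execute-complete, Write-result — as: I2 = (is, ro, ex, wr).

I2 = (2, 9, 12, 13)

1) issue 1, read 2, done 7, write 8
2) issue 2, read 9, done 12, write 13  <RAW R3: wait I1 write@8>
3) issue 3, read 4, done 5, write 10  <WAR R0: wait I2 read@9>
4) issue 9, read 10, done 15, write 16  <struct: FPMUL busy until I1 writes@8>
5) issue 17, read 18, done 19, write 20  <WAW R1: wait I4 write@16>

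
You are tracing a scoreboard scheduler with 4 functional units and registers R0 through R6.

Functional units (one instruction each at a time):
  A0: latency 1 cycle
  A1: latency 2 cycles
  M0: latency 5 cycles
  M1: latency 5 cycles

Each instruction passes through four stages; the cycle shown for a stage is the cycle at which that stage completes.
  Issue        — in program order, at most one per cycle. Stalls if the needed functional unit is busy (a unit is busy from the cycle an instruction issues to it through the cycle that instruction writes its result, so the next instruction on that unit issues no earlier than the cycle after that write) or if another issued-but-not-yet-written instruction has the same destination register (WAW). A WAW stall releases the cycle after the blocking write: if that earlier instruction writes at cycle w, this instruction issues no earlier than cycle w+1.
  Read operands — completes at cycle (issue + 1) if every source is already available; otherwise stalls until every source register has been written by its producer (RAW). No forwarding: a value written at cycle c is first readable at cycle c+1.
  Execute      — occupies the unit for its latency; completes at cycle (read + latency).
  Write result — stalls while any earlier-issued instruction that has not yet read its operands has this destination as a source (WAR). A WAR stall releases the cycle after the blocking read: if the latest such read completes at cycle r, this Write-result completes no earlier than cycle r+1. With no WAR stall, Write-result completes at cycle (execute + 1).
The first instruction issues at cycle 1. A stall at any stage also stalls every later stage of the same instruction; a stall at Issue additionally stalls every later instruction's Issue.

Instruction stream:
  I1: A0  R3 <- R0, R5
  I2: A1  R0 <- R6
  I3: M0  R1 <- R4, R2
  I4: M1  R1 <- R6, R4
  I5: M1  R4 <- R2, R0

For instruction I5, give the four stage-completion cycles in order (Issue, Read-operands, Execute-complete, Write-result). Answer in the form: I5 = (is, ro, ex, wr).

[1] I1→A0
[2] I1 RO, I2→A1
[3] I1 EX, I2 RO, I3→M0
[4] I1 WR R3, I3 RO
[5] I2 EX
[6] I2 WR R0
[9] I3 EX
[10] I3 WR R1
[11] I4→M1
[12] I4 RO
[17] I4 EX
[18] I4 WR R1
[19] I5→M1
[20] I5 RO
[25] I5 EX
[26] I5 WR R4

I5 = (19, 20, 25, 26)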